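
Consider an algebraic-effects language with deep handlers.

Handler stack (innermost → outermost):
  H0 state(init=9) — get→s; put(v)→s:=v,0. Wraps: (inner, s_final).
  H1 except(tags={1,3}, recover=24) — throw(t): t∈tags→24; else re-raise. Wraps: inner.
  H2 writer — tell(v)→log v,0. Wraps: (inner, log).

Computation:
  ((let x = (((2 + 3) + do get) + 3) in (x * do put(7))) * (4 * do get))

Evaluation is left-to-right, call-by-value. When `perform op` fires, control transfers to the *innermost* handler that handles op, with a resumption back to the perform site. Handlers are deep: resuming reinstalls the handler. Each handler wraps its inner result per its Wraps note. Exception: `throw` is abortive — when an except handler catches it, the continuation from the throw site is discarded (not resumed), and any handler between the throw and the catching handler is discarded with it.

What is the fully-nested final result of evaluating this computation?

Answer: ((0, 7), ())

Working:
get @ H0 ⇒ 9
put(7) @ H0 ⇒ s:=7
get @ H0 ⇒ 7
H0 returns (0, 7)
H1 returns (0, 7)
H2 returns ((0, 7), ())
= ((0, 7), ())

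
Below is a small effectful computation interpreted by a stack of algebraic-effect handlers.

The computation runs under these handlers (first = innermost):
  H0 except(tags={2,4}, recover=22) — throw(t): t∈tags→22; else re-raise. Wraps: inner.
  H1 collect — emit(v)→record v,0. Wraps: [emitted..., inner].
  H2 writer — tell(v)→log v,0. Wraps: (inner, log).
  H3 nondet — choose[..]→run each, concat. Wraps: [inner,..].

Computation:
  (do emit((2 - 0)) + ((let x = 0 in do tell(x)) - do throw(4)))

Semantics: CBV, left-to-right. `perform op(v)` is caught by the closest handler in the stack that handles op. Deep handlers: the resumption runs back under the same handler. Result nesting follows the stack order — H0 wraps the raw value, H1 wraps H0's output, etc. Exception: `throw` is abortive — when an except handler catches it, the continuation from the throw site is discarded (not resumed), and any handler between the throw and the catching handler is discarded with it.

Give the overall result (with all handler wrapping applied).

Answer: [([2, 22], (0))]

Evaluation trace:
emit(2) @ H1 ⇒ out+=2
tell(0) @ H2 ⇒ log+=0
throw(4) @ H0 caught ⇒ 22
H1 returns [2, 22]
H2 returns ([2, 22], (0))
H3 returns [([2, 22], (0))]
= [([2, 22], (0))]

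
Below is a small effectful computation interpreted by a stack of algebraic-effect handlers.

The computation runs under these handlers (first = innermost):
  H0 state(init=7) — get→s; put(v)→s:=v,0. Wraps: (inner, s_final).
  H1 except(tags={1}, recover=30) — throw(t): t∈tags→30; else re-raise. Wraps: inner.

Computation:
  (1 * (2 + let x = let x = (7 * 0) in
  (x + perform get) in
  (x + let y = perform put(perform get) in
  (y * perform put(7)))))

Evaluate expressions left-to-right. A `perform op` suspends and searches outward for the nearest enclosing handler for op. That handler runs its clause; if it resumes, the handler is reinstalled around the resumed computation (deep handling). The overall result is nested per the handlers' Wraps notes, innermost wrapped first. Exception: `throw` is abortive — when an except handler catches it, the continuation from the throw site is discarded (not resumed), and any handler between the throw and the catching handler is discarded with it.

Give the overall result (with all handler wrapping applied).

Evaluation trace:
get @ H0 ⇒ 7
get @ H0 ⇒ 7
put(7) @ H0 ⇒ s:=7
put(7) @ H0 ⇒ s:=7
H0 returns (9, 7)
H1 returns (9, 7)
= (9, 7)

Answer: (9, 7)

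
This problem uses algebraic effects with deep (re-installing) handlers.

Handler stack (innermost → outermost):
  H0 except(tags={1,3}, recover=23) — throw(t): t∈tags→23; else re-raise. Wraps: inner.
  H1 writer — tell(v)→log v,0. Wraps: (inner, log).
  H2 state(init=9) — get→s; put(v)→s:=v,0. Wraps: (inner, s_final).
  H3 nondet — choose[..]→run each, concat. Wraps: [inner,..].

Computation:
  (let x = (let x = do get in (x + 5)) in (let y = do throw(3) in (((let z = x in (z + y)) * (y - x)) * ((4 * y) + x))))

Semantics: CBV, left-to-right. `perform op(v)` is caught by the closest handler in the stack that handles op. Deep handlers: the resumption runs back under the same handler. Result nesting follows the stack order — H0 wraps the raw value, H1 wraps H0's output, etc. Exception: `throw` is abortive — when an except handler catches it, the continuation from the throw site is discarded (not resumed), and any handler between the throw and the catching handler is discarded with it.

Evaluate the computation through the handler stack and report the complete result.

Evaluation trace:
get @ H2 ⇒ 9
throw(3) @ H0 caught ⇒ 23
H1 returns (23, ())
H2 returns ((23, ()), 9)
H3 returns [((23, ()), 9)]
= [((23, ()), 9)]

Answer: [((23, ()), 9)]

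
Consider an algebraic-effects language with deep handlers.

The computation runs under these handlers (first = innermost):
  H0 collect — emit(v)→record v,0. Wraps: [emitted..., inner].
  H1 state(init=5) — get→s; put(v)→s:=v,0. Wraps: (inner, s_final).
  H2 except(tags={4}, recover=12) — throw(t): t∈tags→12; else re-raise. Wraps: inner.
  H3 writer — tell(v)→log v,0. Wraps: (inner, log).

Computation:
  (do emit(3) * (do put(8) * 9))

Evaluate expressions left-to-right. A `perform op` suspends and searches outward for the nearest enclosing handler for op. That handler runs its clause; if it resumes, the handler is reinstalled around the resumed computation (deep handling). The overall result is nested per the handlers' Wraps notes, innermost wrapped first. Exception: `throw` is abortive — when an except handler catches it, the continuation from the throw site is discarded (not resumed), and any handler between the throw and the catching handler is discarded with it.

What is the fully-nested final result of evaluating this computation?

Answer: (([3, 0], 8), ())

Evaluation trace:
emit(3) @ H0 ⇒ out+=3
put(8) @ H1 ⇒ s:=8
H0 returns [3, 0]
H1 returns ([3, 0], 8)
H2 returns ([3, 0], 8)
H3 returns (([3, 0], 8), ())
= (([3, 0], 8), ())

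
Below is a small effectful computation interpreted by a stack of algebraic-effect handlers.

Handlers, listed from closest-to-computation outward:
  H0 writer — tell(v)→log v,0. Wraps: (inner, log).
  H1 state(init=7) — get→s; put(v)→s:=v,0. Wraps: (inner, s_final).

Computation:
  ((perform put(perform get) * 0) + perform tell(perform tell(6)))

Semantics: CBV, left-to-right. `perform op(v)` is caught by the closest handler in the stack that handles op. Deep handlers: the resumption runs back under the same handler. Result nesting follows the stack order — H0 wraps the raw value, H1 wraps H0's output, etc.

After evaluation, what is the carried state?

Answer: 7

Step-by-step:
get @ H1 ⇒ 7
put(7) @ H1 ⇒ s:=7
tell(6) @ H0 ⇒ log+=6
tell(0) @ H0 ⇒ log+=0
H0 returns (0, (6, 0))
H1 returns ((0, (6, 0)), 7)
= ((0, (6, 0)), 7)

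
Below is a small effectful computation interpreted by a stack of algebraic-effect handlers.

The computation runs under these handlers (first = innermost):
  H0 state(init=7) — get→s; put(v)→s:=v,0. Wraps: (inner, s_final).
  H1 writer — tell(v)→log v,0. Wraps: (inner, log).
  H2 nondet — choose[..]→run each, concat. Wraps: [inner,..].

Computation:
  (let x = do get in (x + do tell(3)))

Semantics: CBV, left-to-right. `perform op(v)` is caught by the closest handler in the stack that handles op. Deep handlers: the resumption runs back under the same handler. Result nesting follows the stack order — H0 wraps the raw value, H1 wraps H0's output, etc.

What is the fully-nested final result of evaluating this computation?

Answer: [((7, 7), (3))]

Step-by-step:
get @ H0 ⇒ 7
tell(3) @ H1 ⇒ log+=3
H0 returns (7, 7)
H1 returns ((7, 7), (3))
H2 returns [((7, 7), (3))]
= [((7, 7), (3))]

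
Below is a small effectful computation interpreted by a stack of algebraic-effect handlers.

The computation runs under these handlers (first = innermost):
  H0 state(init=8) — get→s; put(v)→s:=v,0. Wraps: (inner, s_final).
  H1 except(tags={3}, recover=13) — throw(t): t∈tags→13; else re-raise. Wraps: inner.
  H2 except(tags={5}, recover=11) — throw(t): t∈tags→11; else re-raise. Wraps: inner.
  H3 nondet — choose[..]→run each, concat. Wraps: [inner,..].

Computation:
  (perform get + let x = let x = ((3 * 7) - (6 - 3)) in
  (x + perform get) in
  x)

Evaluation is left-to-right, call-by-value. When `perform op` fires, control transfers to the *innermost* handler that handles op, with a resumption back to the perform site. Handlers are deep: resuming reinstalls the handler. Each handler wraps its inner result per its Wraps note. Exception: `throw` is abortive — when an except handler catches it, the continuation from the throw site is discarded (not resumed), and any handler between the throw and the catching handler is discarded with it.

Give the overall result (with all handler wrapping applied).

Step-by-step:
get @ H0 ⇒ 8
get @ H0 ⇒ 8
H0 returns (34, 8)
H1 returns (34, 8)
H2 returns (34, 8)
H3 returns [(34, 8)]
= [(34, 8)]

Answer: [(34, 8)]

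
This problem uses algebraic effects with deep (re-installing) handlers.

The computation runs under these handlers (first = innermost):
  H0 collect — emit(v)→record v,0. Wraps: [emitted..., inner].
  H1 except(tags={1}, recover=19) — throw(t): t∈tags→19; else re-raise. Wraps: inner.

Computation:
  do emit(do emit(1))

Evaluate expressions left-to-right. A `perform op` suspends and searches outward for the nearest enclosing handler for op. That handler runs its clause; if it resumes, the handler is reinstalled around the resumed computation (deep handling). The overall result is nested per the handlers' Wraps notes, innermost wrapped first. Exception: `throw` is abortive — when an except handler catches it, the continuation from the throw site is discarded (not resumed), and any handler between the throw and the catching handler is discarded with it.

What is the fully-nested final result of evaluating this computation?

Answer: [1, 0, 0]

Step-by-step:
emit(1) @ H0 ⇒ out+=1
emit(0) @ H0 ⇒ out+=0
H0 returns [1, 0, 0]
H1 returns [1, 0, 0]
= [1, 0, 0]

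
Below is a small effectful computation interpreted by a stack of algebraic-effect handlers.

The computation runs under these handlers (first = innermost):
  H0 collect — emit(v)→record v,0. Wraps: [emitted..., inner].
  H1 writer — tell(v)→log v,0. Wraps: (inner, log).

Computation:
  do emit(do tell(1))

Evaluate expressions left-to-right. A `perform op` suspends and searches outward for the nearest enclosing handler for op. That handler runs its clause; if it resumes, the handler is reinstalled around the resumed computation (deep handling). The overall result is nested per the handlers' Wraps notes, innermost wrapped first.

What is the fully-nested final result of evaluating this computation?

Working:
tell(1) @ H1 ⇒ log+=1
emit(0) @ H0 ⇒ out+=0
H0 returns [0, 0]
H1 returns ([0, 0], (1))
= ([0, 0], (1))

Answer: ([0, 0], (1))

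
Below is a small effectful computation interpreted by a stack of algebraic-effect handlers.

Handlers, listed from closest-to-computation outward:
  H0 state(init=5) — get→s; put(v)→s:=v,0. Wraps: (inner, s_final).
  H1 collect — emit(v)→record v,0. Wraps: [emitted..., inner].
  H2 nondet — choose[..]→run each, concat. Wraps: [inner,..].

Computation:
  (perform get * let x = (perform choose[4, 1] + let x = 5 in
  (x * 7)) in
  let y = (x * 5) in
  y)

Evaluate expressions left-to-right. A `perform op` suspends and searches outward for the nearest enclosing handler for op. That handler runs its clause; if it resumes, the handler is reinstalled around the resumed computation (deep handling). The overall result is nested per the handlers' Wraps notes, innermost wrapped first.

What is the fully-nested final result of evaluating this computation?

Working:
get @ H0 ⇒ 5
choose[4, 1] @ H2
  branch[0] choose=4:
    H0 returns (975, 5)
    H1 returns [(975, 5)]
    H2 returns [[(975, 5)]]
  branch[1] choose=1:
    H0 returns (900, 5)
    H1 returns [(900, 5)]
    H2 returns [[(900, 5)]]
= [[(975, 5)], [(900, 5)]]

Answer: [[(975, 5)], [(900, 5)]]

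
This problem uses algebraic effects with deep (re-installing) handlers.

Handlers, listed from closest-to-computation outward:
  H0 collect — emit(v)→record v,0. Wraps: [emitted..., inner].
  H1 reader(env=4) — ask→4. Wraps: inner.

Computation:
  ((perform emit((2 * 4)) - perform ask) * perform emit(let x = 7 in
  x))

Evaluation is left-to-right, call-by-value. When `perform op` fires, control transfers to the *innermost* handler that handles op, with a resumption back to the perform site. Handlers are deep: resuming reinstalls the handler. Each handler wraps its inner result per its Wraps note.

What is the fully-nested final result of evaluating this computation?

Working:
emit(8) @ H0 ⇒ out+=8
ask @ H1 ⇒ 4
emit(7) @ H0 ⇒ out+=7
H0 returns [8, 7, 0]
H1 returns [8, 7, 0]
= [8, 7, 0]

Answer: [8, 7, 0]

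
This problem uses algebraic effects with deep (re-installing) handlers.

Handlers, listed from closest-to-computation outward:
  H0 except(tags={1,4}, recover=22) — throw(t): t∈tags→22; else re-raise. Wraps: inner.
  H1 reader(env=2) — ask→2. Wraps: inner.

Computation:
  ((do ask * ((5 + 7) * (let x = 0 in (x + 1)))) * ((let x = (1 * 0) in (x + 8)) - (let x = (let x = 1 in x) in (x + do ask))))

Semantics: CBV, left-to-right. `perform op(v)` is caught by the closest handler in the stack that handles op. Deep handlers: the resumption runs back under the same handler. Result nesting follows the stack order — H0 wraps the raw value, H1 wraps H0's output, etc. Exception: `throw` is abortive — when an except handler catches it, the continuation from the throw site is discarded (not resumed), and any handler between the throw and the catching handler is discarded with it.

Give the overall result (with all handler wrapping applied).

Answer: 120

Evaluation trace:
ask @ H1 ⇒ 2
ask @ H1 ⇒ 2
H0 returns 120
H1 returns 120
= 120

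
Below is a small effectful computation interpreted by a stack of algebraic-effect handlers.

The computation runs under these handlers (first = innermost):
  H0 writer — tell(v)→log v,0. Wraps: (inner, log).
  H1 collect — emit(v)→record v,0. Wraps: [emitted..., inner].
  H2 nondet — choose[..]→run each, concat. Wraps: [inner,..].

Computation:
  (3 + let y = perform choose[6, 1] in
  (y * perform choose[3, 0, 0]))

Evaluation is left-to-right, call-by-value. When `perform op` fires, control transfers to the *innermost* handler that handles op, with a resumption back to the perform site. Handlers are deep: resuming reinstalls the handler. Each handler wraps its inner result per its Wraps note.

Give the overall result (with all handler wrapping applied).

Answer: [[(21, ())], [(3, ())], [(3, ())], [(6, ())], [(3, ())], [(3, ())]]

Working:
choose[6, 1] @ H2
  branch[0] choose=6:
    choose[3, 0, 0] @ H2
      branch[0] choose=3:
        H0 returns (21, ())
        H1 returns [(21, ())]
        H2 returns [[(21, ())]]
      branch[1] choose=0:
        H0 returns (3, ())
        H1 returns [(3, ())]
        H2 returns [[(3, ())]]
      branch[2] choose=0:
        H0 returns (3, ())
        H1 returns [(3, ())]
        H2 returns [[(3, ())]]
  branch[1] choose=1:
    choose[3, 0, 0] @ H2
      branch[0] choose=3:
        H0 returns (6, ())
        H1 returns [(6, ())]
        H2 returns [[(6, ())]]
      branch[1] choose=0:
        H0 returns (3, ())
        H1 returns [(3, ())]
        H2 returns [[(3, ())]]
      branch[2] choose=0:
        H0 returns (3, ())
        H1 returns [(3, ())]
        H2 returns [[(3, ())]]
= [[(21, ())], [(3, ())], [(3, ())], [(6, ())], [(3, ())], [(3, ())]]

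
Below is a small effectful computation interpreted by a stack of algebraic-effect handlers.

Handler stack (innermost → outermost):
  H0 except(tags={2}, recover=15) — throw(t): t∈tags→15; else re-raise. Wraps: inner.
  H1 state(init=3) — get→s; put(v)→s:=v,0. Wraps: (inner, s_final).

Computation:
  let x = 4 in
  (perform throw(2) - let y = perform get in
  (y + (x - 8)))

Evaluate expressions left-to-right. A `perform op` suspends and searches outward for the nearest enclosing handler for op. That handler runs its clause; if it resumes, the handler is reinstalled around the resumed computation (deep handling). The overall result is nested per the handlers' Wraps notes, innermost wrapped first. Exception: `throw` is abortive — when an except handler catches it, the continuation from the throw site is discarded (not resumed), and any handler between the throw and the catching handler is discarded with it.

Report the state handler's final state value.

Evaluation trace:
throw(2) @ H0 caught ⇒ 15
H1 returns (15, 3)
= (15, 3)

Answer: 3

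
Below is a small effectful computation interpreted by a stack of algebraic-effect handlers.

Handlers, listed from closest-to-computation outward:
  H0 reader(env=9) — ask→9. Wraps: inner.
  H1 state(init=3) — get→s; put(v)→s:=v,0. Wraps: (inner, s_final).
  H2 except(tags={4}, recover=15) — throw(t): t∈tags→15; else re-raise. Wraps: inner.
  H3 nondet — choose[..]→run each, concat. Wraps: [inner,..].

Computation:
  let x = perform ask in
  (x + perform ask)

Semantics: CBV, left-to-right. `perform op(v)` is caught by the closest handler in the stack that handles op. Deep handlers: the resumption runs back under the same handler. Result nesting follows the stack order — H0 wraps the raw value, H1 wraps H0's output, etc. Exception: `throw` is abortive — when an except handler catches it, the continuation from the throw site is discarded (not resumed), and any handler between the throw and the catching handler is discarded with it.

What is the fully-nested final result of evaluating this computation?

Evaluation trace:
ask @ H0 ⇒ 9
ask @ H0 ⇒ 9
H0 returns 18
H1 returns (18, 3)
H2 returns (18, 3)
H3 returns [(18, 3)]
= [(18, 3)]

Answer: [(18, 3)]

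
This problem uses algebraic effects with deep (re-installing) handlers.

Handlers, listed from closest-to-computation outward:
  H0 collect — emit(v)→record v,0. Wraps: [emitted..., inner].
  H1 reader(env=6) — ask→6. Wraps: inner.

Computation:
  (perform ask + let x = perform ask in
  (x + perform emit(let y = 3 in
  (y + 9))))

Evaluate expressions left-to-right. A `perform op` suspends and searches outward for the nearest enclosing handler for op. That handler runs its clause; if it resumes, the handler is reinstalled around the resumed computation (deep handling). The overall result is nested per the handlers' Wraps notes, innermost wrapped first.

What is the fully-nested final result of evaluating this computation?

Answer: [12, 12]

Working:
ask @ H1 ⇒ 6
ask @ H1 ⇒ 6
emit(12) @ H0 ⇒ out+=12
H0 returns [12, 12]
H1 returns [12, 12]
= [12, 12]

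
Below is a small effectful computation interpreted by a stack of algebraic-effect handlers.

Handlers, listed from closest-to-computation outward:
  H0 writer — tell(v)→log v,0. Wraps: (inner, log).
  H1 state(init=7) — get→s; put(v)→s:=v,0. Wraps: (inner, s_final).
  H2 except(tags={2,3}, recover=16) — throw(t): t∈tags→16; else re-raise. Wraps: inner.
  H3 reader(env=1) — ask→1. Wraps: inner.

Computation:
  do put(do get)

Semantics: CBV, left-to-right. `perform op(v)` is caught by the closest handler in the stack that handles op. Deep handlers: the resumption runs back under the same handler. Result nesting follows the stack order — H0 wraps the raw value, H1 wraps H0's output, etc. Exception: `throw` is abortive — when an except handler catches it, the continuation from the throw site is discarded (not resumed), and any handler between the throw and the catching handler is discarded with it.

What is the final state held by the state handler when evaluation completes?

Step-by-step:
get @ H1 ⇒ 7
put(7) @ H1 ⇒ s:=7
H0 returns (0, ())
H1 returns ((0, ()), 7)
H2 returns ((0, ()), 7)
H3 returns ((0, ()), 7)
= ((0, ()), 7)

Answer: 7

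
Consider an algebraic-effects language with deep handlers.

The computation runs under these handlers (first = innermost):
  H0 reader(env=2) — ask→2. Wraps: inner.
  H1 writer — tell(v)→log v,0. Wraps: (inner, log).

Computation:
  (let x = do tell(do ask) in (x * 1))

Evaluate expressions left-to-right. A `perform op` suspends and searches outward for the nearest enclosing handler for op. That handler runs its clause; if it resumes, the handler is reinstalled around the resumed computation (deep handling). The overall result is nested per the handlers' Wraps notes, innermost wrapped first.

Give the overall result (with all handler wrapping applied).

Answer: (0, (2))

Working:
ask @ H0 ⇒ 2
tell(2) @ H1 ⇒ log+=2
H0 returns 0
H1 returns (0, (2))
= (0, (2))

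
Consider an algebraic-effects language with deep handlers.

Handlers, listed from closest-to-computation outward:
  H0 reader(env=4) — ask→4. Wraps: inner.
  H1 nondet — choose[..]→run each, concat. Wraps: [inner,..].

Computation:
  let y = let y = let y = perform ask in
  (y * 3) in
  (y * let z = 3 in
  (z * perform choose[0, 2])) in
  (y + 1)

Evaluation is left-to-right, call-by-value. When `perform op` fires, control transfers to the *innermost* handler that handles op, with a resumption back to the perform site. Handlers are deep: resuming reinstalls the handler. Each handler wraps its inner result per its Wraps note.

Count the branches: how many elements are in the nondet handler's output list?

Step-by-step:
ask @ H0 ⇒ 4
choose[0, 2] @ H1
  branch[0] choose=0:
    H0 returns 1
    H1 returns [1]
  branch[1] choose=2:
    H0 returns 73
    H1 returns [73]
= [1, 73]

Answer: 2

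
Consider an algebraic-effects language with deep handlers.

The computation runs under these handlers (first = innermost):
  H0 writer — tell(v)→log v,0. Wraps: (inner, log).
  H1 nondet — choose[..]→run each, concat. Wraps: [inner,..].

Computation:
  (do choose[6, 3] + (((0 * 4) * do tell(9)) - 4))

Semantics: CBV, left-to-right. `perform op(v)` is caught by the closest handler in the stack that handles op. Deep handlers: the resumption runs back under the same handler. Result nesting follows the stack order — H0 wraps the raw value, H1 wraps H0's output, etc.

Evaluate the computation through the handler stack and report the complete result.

Evaluation trace:
choose[6, 3] @ H1
  branch[0] choose=6:
    tell(9) @ H0 ⇒ log+=9
    H0 returns (2, (9))
    H1 returns [(2, (9))]
  branch[1] choose=3:
    tell(9) @ H0 ⇒ log+=9
    H0 returns (-1, (9))
    H1 returns [(-1, (9))]
= [(2, (9)), (-1, (9))]

Answer: [(2, (9)), (-1, (9))]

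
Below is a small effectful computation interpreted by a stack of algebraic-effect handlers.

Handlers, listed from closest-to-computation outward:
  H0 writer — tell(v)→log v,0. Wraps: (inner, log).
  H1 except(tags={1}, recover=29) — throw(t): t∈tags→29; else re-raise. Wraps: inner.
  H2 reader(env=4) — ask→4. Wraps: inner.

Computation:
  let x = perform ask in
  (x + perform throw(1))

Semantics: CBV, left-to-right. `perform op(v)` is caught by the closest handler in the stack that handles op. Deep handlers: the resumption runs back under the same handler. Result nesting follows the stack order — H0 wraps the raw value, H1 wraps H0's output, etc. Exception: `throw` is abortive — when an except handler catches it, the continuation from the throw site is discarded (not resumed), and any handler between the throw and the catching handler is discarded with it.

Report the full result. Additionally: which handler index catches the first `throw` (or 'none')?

Step-by-step:
ask @ H2 ⇒ 4
throw(1) @ H1 caught ⇒ 29
H2 returns 29
= 29

Answer: 29 ; first throw caught by: H1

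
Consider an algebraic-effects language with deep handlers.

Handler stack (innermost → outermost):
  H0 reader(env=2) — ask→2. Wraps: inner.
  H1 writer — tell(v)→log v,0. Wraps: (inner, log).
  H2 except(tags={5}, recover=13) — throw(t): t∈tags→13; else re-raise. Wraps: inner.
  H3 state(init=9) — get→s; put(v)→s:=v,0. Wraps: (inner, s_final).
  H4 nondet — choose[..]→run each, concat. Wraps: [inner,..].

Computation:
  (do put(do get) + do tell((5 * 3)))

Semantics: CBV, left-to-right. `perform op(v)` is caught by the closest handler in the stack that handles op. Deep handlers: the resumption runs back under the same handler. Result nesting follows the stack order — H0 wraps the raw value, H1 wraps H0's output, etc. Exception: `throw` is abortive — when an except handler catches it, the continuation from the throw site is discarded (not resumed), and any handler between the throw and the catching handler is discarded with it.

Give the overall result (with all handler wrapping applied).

Answer: [((0, (15)), 9)]

Evaluation trace:
get @ H3 ⇒ 9
put(9) @ H3 ⇒ s:=9
tell(15) @ H1 ⇒ log+=15
H0 returns 0
H1 returns (0, (15))
H2 returns (0, (15))
H3 returns ((0, (15)), 9)
H4 returns [((0, (15)), 9)]
= [((0, (15)), 9)]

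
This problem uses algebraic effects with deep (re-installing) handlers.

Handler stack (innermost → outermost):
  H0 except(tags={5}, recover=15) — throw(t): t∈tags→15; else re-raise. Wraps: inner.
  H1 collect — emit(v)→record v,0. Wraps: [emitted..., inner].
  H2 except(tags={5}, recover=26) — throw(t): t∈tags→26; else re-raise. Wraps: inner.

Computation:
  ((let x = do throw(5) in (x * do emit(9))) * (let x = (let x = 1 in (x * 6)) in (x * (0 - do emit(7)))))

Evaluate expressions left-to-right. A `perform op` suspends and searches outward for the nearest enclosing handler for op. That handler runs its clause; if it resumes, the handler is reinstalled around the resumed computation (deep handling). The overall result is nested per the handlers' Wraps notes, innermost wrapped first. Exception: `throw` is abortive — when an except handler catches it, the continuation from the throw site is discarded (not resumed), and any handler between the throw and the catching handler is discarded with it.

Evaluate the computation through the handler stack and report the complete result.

Answer: [15]

Step-by-step:
throw(5) @ H0 caught ⇒ 15
H1 returns [15]
H2 returns [15]
= [15]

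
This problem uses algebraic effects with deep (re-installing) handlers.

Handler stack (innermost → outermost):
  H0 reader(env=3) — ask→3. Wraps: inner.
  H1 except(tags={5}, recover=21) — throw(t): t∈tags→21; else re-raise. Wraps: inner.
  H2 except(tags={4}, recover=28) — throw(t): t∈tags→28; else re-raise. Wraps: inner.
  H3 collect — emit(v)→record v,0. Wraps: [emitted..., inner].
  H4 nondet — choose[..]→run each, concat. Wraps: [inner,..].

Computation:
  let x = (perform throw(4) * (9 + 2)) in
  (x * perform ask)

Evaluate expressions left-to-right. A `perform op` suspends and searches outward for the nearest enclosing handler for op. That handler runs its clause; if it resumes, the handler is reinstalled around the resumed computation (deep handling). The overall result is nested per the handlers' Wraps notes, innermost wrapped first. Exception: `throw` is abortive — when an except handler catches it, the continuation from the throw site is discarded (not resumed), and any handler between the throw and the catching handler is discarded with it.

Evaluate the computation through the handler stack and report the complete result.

Step-by-step:
throw(4) @ H1 re-raised
throw(4) @ H2 caught ⇒ 28
H3 returns [28]
H4 returns [[28]]
= [[28]]

Answer: [[28]]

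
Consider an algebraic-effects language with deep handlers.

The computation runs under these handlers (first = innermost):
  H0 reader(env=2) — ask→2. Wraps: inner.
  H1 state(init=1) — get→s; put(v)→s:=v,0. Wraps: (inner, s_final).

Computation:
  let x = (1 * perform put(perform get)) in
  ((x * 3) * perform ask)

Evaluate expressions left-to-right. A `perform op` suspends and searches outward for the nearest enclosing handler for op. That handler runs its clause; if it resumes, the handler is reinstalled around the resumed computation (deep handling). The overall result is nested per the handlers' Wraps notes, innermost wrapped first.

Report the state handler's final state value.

Answer: 1

Step-by-step:
get @ H1 ⇒ 1
put(1) @ H1 ⇒ s:=1
ask @ H0 ⇒ 2
H0 returns 0
H1 returns (0, 1)
= (0, 1)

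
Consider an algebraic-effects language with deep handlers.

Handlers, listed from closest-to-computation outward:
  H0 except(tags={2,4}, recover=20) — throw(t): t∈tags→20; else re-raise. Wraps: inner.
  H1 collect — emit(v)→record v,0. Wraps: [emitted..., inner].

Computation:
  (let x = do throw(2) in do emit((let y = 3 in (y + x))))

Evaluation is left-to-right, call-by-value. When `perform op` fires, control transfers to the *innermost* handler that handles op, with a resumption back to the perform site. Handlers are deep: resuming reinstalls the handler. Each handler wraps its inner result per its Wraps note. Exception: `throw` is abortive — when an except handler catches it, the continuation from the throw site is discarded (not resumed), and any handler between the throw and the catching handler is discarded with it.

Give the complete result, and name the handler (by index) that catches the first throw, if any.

Answer: [20] ; first throw caught by: H0

Step-by-step:
throw(2) @ H0 caught ⇒ 20
H1 returns [20]
= [20]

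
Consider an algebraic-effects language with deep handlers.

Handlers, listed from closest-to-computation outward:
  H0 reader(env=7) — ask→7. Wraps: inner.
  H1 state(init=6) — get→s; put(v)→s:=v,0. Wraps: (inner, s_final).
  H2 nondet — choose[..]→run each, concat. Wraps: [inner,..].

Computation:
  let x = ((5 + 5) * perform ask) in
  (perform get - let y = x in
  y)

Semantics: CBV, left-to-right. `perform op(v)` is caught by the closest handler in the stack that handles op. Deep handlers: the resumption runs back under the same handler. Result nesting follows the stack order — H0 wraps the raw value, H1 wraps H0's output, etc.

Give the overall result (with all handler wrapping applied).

Evaluation trace:
ask @ H0 ⇒ 7
get @ H1 ⇒ 6
H0 returns -64
H1 returns (-64, 6)
H2 returns [(-64, 6)]
= [(-64, 6)]

Answer: [(-64, 6)]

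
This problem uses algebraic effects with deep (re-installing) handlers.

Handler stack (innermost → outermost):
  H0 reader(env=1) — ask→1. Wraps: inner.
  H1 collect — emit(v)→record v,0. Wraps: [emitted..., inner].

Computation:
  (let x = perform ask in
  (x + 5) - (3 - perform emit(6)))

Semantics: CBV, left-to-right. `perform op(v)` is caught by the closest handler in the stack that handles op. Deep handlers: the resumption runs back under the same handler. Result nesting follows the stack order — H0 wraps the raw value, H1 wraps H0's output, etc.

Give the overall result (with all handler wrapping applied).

Answer: [6, 3]

Working:
ask @ H0 ⇒ 1
emit(6) @ H1 ⇒ out+=6
H0 returns 3
H1 returns [6, 3]
= [6, 3]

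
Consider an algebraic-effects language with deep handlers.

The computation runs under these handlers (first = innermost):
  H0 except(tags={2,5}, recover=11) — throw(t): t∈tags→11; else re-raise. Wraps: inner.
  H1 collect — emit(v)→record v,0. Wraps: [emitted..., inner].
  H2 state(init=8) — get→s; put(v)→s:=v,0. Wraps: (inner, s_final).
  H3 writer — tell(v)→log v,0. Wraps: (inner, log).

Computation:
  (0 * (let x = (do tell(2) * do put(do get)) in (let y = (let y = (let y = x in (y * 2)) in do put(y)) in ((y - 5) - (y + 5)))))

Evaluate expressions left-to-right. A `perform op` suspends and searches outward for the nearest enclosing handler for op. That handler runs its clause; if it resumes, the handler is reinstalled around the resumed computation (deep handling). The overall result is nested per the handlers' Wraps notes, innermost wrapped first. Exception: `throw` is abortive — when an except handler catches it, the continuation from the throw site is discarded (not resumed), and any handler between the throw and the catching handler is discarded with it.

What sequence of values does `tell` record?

Step-by-step:
tell(2) @ H3 ⇒ log+=2
get @ H2 ⇒ 8
put(8) @ H2 ⇒ s:=8
put(0) @ H2 ⇒ s:=0
H0 returns 0
H1 returns [0]
H2 returns ([0], 0)
H3 returns (([0], 0), (2))
= (([0], 0), (2))

Answer: (2)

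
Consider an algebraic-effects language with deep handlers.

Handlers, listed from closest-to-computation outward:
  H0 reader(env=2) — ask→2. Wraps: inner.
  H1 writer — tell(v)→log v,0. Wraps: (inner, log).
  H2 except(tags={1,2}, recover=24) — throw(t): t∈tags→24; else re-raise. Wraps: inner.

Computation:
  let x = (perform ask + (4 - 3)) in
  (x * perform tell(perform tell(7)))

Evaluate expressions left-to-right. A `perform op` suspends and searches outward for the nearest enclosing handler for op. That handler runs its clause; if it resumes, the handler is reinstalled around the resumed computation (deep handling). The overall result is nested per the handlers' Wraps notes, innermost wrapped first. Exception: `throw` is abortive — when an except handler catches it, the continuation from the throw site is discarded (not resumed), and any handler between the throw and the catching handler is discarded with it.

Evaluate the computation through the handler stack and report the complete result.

Answer: (0, (7, 0))

Evaluation trace:
ask @ H0 ⇒ 2
tell(7) @ H1 ⇒ log+=7
tell(0) @ H1 ⇒ log+=0
H0 returns 0
H1 returns (0, (7, 0))
H2 returns (0, (7, 0))
= (0, (7, 0))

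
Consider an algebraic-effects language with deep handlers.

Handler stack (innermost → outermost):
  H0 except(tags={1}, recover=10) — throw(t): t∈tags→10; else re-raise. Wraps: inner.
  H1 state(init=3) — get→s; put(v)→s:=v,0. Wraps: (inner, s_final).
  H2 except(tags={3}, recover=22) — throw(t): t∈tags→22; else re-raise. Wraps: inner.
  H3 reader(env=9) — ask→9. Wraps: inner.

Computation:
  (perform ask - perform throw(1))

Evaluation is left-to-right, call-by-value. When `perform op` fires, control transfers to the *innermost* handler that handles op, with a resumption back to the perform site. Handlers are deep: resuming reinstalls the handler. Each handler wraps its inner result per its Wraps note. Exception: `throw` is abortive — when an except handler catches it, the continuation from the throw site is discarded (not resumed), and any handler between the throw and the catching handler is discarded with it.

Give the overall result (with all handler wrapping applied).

Evaluation trace:
ask @ H3 ⇒ 9
throw(1) @ H0 caught ⇒ 10
H1 returns (10, 3)
H2 returns (10, 3)
H3 returns (10, 3)
= (10, 3)

Answer: (10, 3)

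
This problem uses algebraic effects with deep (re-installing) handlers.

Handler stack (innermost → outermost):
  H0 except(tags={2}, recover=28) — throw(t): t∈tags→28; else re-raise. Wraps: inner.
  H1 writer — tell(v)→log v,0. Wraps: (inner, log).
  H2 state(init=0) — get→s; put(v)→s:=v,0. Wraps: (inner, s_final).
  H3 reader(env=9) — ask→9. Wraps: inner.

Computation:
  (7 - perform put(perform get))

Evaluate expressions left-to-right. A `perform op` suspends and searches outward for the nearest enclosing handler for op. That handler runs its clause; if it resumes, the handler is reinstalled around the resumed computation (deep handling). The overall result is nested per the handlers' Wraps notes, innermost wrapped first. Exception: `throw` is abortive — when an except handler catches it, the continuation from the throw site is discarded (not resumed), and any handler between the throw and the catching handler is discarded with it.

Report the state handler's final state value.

Working:
get @ H2 ⇒ 0
put(0) @ H2 ⇒ s:=0
H0 returns 7
H1 returns (7, ())
H2 returns ((7, ()), 0)
H3 returns ((7, ()), 0)
= ((7, ()), 0)

Answer: 0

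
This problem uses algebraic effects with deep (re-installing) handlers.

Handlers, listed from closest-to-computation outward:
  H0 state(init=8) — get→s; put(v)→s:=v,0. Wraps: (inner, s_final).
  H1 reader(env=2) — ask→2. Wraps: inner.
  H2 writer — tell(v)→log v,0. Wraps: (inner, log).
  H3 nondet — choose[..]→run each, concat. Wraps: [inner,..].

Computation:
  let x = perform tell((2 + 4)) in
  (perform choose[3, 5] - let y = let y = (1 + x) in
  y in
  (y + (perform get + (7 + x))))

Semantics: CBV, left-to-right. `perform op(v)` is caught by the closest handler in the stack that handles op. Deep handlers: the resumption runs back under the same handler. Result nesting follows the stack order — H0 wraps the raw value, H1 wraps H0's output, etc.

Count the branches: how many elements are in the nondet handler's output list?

Answer: 2

Step-by-step:
tell(6) @ H2 ⇒ log+=6
choose[3, 5] @ H3
  branch[0] choose=3:
    get @ H0 ⇒ 8
    H0 returns (-13, 8)
    H1 returns (-13, 8)
    H2 returns ((-13, 8), (6))
    H3 returns [((-13, 8), (6))]
  branch[1] choose=5:
    get @ H0 ⇒ 8
    H0 returns (-11, 8)
    H1 returns (-11, 8)
    H2 returns ((-11, 8), (6))
    H3 returns [((-11, 8), (6))]
= [((-13, 8), (6)), ((-11, 8), (6))]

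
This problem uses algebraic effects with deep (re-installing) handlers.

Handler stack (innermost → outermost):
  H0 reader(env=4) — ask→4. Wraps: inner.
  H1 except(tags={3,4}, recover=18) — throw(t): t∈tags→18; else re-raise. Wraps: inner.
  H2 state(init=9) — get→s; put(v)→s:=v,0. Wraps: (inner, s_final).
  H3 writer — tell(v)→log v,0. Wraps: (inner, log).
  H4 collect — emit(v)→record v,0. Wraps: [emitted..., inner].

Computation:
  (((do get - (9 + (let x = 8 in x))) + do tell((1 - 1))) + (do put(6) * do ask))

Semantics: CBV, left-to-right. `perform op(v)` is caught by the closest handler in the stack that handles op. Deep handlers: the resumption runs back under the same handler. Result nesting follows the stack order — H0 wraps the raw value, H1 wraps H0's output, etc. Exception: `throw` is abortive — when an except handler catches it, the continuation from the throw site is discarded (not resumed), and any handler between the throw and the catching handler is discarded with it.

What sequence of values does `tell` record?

Evaluation trace:
get @ H2 ⇒ 9
tell(0) @ H3 ⇒ log+=0
put(6) @ H2 ⇒ s:=6
ask @ H0 ⇒ 4
H0 returns -8
H1 returns -8
H2 returns (-8, 6)
H3 returns ((-8, 6), (0))
H4 returns [((-8, 6), (0))]
= [((-8, 6), (0))]

Answer: (0)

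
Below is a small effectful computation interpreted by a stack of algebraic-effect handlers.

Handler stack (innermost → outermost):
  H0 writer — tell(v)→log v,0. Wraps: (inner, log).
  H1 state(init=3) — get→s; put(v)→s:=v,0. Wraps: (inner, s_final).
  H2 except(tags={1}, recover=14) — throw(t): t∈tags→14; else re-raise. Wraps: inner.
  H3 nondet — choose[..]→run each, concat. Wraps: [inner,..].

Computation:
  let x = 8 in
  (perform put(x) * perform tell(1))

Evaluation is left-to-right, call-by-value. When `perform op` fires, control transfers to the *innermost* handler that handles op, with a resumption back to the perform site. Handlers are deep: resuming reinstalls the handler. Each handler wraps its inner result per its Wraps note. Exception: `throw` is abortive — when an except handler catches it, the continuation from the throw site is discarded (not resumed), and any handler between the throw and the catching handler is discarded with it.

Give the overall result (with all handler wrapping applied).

Answer: [((0, (1)), 8)]

Working:
put(8) @ H1 ⇒ s:=8
tell(1) @ H0 ⇒ log+=1
H0 returns (0, (1))
H1 returns ((0, (1)), 8)
H2 returns ((0, (1)), 8)
H3 returns [((0, (1)), 8)]
= [((0, (1)), 8)]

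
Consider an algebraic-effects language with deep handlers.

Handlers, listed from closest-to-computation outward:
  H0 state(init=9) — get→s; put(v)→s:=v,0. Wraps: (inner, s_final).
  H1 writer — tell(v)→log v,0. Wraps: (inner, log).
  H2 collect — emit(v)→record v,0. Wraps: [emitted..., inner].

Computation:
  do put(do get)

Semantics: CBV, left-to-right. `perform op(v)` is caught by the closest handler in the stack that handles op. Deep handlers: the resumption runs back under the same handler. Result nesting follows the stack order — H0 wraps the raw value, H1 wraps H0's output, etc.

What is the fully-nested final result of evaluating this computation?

Answer: [((0, 9), ())]

Step-by-step:
get @ H0 ⇒ 9
put(9) @ H0 ⇒ s:=9
H0 returns (0, 9)
H1 returns ((0, 9), ())
H2 returns [((0, 9), ())]
= [((0, 9), ())]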